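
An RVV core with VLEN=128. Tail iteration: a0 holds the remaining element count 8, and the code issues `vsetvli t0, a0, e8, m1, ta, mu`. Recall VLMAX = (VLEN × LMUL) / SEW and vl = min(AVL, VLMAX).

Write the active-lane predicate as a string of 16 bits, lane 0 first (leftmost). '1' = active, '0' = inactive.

predicate = 1111111100000000

VLMAX = VLEN×LMUL/SEW = 128×1/8 = 16
vl ← min(8, 16) = 8
bits (lane 0 leftmost): 1111111100000000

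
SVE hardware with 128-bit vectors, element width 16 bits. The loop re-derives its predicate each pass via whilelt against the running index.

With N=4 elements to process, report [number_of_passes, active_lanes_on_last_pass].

register lanes = 128/16 = 8
N=4: ⌈4/8⌉ = 1 iters; last vl = 4 − 0×8 = 4

[iterations, last_vl] = [1, 4]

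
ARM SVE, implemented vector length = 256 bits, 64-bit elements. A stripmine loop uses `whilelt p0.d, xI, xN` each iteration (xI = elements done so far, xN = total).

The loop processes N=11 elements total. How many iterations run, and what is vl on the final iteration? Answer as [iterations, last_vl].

lane count: 256 div 64 = 4
N=11: ⌈11/4⌉ = 3 iters; last vl = 11 − 2×4 = 3

[iterations, last_vl] = [3, 3]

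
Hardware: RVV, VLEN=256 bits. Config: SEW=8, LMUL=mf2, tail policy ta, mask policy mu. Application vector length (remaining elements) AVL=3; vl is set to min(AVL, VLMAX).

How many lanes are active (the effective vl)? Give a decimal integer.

lanes per group: 256·1/2/8 = 16
vl = min(AVL, VLMAX) = min(3, 16) = 3

vl = 3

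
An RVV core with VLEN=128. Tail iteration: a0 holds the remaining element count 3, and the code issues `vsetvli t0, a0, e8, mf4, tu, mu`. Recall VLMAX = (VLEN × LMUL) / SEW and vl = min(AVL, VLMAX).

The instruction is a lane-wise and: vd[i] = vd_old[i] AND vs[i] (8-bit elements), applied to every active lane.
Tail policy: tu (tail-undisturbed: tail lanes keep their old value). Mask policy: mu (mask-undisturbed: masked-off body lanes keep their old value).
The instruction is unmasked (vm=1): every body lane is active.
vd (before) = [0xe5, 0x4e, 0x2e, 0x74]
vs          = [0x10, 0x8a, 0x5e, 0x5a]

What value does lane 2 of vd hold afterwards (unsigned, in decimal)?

vd[2] = 14

lanes per group: 128·1/4/8 = 4
vl ← min(3, 4) = 3
vd[0] and(0xe5,0x10) -> 0x00
vd[1] and(0x4e,0x8a) -> 0x0a
vd[2] and(0x2e,0x5e) -> 0x0e
vd[3] tail/keep -> 0x74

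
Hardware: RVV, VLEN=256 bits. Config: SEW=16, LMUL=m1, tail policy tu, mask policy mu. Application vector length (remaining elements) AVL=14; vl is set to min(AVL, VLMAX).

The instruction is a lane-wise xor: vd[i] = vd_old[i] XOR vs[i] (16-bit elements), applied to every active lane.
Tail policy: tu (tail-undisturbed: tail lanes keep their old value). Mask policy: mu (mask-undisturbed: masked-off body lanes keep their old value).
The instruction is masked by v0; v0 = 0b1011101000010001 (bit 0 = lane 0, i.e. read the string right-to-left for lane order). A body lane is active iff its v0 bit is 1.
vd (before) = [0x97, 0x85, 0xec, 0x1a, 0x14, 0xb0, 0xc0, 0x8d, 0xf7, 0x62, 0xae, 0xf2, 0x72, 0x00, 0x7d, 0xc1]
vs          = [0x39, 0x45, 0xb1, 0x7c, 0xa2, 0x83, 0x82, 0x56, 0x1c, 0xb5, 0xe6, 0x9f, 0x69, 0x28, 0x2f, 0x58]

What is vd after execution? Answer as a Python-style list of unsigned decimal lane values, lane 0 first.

vd = [174, 133, 236, 26, 182, 176, 192, 141, 247, 215, 174, 109, 27, 40, 125, 193]

VLMAX = VLEN×LMUL/SEW = 256×1/16 = 16
vl ← min(14, 16) = 14
vd[0] xor(0x97,0x39) -> 0xae
vd[1] mask-off/keep -> 0x85
vd[2] mask-off/keep -> 0xec
vd[3] mask-off/keep -> 0x1a
vd[4] xor(0x14,0xa2) -> 0xb6
vd[5] mask-off/keep -> 0xb0
vd[6] mask-off/keep -> 0xc0
vd[7] mask-off/keep -> 0x8d
vd[8] mask-off/keep -> 0xf7
vd[9] xor(0x62,0xb5) -> 0xd7
vd[10] mask-off/keep -> 0xae
vd[11] xor(0xf2,0x9f) -> 0x6d
vd[12] xor(0x72,0x69) -> 0x1b
vd[13] xor(0x00,0x28) -> 0x28
vd[14] tail/keep -> 0x7d
vd[15] tail/keep -> 0xc1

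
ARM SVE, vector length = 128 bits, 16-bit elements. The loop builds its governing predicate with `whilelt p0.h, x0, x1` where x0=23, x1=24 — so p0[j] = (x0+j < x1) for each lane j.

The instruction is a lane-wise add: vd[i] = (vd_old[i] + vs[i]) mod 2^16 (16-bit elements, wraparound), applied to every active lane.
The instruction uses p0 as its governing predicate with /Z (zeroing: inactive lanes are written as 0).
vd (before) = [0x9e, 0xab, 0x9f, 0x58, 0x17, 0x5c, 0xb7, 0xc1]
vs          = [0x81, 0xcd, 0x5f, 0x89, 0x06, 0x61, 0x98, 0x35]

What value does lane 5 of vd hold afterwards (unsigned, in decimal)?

vd[5] = 0

lane count: 128 div 16 = 8
whilelt: lane j active iff 23+j < 24 → j < 1 → 1 active
[0] add(0x9e,0x81) = 0x11f
[1] tail/zero = 0x00
[2] tail/zero = 0x00
[3] tail/zero = 0x00
[4] tail/zero = 0x00
[5] tail/zero = 0x00
[6] tail/zero = 0x00
[7] tail/zero = 0x00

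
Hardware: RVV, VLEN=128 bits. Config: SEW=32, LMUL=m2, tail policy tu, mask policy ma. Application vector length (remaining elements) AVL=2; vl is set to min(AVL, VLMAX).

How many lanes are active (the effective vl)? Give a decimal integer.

lanes per group: 128·2/32 = 8
vl ← min(2, 8) = 2

vl = 2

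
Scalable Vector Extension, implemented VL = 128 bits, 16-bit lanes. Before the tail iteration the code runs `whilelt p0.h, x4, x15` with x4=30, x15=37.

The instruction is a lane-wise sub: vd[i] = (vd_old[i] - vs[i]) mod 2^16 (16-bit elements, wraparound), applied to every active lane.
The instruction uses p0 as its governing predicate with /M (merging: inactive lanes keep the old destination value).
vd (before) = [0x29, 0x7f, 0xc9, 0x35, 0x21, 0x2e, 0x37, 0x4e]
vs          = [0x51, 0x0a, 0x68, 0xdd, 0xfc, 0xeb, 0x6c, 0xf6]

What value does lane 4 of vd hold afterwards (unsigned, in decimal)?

lane count: 128 div 16 = 8
p0[j] = (30+j < 37); true for j=0..6 → 7 lanes set
lane  0: sub(0x29,0x51) ⇒ 0xffd8
lane  1: sub(0x7f,0x0a) ⇒ 0x75
lane  2: sub(0xc9,0x68) ⇒ 0x61
lane  3: sub(0x35,0xdd) ⇒ 0xff58
lane  4: sub(0x21,0xfc) ⇒ 0xff25
lane  5: sub(0x2e,0xeb) ⇒ 0xff43
lane  6: sub(0x37,0x6c) ⇒ 0xffcb
lane  7: tail/keep ⇒ 0x4e

vd[4] = 65317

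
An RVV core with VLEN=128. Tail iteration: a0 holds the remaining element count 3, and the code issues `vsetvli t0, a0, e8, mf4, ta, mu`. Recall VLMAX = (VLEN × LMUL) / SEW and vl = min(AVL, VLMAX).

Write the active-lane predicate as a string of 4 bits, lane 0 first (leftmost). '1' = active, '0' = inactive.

predicate = 1110

VLMAX = (128 × 1/4) / 8 = 4 lanes
vl ← min(3, 4) = 3
bits (lane 0 leftmost): 1110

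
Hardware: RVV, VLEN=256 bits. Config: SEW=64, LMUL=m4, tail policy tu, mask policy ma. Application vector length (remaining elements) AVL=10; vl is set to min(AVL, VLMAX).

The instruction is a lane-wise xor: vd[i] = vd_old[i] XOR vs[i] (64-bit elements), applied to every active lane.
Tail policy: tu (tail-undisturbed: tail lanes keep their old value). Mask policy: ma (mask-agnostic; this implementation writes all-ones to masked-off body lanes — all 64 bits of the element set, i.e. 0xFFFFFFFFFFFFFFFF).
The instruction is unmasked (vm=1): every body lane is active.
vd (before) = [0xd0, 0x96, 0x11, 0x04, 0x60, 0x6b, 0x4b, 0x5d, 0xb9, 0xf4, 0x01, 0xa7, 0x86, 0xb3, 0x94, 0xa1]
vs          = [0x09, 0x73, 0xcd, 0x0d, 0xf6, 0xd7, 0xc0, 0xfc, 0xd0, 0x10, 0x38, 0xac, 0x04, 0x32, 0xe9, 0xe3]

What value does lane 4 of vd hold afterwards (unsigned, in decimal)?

lanes per group: 256·4/64 = 16
vl = min(AVL, VLMAX) = min(10, 16) = 10
vd[0] xor(0xd0,0x09) -> 0xd9
vd[1] xor(0x96,0x73) -> 0xe5
vd[2] xor(0x11,0xcd) -> 0xdc
vd[3] xor(0x04,0x0d) -> 0x09
vd[4] xor(0x60,0xf6) -> 0x96
vd[5] xor(0x6b,0xd7) -> 0xbc
vd[6] xor(0x4b,0xc0) -> 0x8b
vd[7] xor(0x5d,0xfc) -> 0xa1
vd[8] xor(0xb9,0xd0) -> 0x69
vd[9] xor(0xf4,0x10) -> 0xe4
vd[10] tail/keep -> 0x01
vd[11] tail/keep -> 0xa7
vd[12] tail/keep -> 0x86
vd[13] tail/keep -> 0xb3
vd[14] tail/keep -> 0x94
vd[15] tail/keep -> 0xa1

vd[4] = 150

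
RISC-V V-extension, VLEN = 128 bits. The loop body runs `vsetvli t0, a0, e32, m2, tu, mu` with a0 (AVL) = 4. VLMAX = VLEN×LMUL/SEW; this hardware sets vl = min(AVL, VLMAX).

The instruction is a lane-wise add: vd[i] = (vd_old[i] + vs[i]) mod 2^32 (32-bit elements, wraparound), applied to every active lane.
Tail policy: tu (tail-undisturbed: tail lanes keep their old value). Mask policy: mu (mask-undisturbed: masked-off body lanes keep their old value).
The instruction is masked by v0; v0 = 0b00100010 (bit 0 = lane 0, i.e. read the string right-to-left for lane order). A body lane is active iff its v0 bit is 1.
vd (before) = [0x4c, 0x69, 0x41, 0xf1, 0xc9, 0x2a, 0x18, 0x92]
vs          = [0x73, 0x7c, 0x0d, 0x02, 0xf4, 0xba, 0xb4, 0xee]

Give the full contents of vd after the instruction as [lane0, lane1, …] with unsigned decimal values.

VLMAX = (128 × 2) / 32 = 8 lanes
vl = min(AVL, VLMAX) = min(4, 8) = 4
vd[0] mask-off/keep -> 0x4c
vd[1] add(0x69,0x7c) -> 0xe5
vd[2] mask-off/keep -> 0x41
vd[3] mask-off/keep -> 0xf1
vd[4] tail/keep -> 0xc9
vd[5] tail/keep -> 0x2a
vd[6] tail/keep -> 0x18
vd[7] tail/keep -> 0x92

vd = [76, 229, 65, 241, 201, 42, 24, 146]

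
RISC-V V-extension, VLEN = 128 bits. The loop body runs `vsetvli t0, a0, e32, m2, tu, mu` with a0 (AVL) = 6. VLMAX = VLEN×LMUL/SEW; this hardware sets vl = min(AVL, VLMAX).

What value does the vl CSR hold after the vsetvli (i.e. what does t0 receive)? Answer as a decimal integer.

lanes per group: 128·2/32 = 8
vl ← min(6, 8) = 6

vl = 6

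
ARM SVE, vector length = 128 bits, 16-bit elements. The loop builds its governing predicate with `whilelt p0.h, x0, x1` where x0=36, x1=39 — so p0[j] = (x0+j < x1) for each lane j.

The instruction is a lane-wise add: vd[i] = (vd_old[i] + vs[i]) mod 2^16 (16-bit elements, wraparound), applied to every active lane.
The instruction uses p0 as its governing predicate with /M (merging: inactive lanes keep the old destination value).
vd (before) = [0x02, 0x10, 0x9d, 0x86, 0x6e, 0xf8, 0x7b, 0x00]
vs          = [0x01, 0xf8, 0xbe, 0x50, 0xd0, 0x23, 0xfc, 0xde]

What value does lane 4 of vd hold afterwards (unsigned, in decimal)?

vd[4] = 110

128-bit reg / 16-bit elem → 8 lanes
p0[j] = (36+j < 39); true for j=0..2 → 3 lanes set
  i=0: add(0x02,0x01) → 3
  i=1: add(0x10,0xf8) → 264
  i=2: add(0x9d,0xbe) → 347
  i=3: tail/keep → 134
  i=4: tail/keep → 110
  i=5: tail/keep → 248
  i=6: tail/keep → 123
  i=7: tail/keep → 0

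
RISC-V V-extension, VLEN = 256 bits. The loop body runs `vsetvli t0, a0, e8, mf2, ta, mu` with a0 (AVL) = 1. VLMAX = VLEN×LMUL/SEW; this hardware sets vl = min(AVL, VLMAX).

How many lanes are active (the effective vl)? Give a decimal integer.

VLMAX = (256 × 1/2) / 8 = 16 lanes
vl = min(AVL, VLMAX) = min(1, 16) = 1

vl = 1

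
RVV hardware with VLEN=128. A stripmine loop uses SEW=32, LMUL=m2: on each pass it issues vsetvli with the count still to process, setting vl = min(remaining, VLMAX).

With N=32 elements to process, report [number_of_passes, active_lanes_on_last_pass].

[iterations, last_vl] = [4, 8]

VLMAX = (128 × 2) / 32 = 8 lanes
iterations = ceil(32/8) = 4; final-pass vl = 8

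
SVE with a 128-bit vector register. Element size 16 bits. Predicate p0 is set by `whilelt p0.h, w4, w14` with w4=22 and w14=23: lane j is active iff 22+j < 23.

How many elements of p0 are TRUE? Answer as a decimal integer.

vl = 1

128-bit reg / 16-bit elem → 8 lanes
active while 22+j < 23, i.e. j ∈ [0,1) capped at 8 ⇒ 1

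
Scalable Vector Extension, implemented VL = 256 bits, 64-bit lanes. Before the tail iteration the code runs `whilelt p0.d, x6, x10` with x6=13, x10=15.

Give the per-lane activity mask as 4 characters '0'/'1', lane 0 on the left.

lane count: 256 div 64 = 4
whilelt: lane j active iff 13+j < 15 → j < 2 → 2 active
bits (lane 0 leftmost): 1100

predicate = 1100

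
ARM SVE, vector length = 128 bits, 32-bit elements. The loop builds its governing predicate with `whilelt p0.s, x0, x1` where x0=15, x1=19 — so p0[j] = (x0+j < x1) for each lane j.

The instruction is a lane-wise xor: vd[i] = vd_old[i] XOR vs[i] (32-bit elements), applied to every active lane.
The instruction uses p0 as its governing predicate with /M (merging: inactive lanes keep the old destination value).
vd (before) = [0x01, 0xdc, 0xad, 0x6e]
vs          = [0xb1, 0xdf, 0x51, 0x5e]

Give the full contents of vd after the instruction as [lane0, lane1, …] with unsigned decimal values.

register lanes = 128/32 = 4
p0[j] = (15+j < 19); true for j=0..3 → 4 lanes set
[0] xor(0x01,0xb1) = 0xb0
[1] xor(0xdc,0xdf) = 0x03
[2] xor(0xad,0x51) = 0xfc
[3] xor(0x6e,0x5e) = 0x30

vd = [176, 3, 252, 48]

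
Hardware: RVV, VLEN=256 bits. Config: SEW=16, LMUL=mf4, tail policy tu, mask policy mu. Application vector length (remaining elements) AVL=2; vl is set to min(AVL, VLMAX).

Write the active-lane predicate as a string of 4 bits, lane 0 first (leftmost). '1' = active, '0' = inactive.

predicate = 1100

lanes per group: 256·1/4/16 = 4
vl = min(AVL, VLMAX) = min(2, 4) = 2
bits (lane 0 leftmost): 1100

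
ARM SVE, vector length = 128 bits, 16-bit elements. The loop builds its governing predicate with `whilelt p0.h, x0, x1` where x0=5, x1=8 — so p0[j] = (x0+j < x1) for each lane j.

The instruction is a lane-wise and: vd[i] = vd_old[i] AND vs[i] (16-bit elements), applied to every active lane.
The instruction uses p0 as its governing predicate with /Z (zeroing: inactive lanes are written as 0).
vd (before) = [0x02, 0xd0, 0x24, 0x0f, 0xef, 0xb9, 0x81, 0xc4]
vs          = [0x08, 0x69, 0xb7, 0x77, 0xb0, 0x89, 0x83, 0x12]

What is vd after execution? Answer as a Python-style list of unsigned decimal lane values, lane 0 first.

vd = [0, 64, 36, 0, 0, 0, 0, 0]

lane count: 128 div 16 = 8
active while 5+j < 8, i.e. j ∈ [0,3) capped at 8 ⇒ 3
[0] and(0x02,0x08) = 0x00
[1] and(0xd0,0x69) = 0x40
[2] and(0x24,0xb7) = 0x24
[3] tail/zero = 0x00
[4] tail/zero = 0x00
[5] tail/zero = 0x00
[6] tail/zero = 0x00
[7] tail/zero = 0x00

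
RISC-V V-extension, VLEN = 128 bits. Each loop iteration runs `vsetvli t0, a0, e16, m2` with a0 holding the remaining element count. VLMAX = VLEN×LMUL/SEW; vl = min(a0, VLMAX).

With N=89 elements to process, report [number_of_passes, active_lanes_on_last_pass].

VLMAX = (128 × 2) / 16 = 16 lanes
89 elements at 16/iter → 6 passes, remainder 9 on the last

[iterations, last_vl] = [6, 9]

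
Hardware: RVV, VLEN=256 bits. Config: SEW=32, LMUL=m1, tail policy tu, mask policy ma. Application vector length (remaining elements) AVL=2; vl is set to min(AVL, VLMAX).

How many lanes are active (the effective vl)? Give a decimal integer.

lanes per group: 256·1/32 = 8
AVL=2 ≤ VLMAX=8, so vl = 2

vl = 2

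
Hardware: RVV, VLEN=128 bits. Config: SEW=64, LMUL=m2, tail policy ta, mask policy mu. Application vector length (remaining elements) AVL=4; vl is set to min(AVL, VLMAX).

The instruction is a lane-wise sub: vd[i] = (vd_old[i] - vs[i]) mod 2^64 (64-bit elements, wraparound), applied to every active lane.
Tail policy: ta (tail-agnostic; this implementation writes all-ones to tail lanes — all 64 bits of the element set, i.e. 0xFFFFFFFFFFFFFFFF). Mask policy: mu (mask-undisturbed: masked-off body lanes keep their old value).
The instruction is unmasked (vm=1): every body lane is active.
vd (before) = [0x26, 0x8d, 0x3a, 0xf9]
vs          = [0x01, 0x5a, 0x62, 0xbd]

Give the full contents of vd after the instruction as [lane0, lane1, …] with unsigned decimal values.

VLMAX = (128 × 2) / 64 = 4 lanes
vl ← min(4, 4) = 4
vd[0] sub(0x26,0x01) -> 0x25
vd[1] sub(0x8d,0x5a) -> 0x33
vd[2] sub(0x3a,0x62) -> 0xffffffffffffffd8
vd[3] sub(0xf9,0xbd) -> 0x3c

vd = [37, 51, 18446744073709551576, 60]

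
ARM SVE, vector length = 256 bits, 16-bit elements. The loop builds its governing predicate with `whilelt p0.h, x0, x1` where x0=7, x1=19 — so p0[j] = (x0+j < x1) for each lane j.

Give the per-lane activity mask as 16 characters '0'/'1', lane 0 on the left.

predicate = 1111111111110000

lane count: 256 div 16 = 16
p0[j] = (7+j < 19); true for j=0..11 → 12 lanes set
bits (lane 0 leftmost): 1111111111110000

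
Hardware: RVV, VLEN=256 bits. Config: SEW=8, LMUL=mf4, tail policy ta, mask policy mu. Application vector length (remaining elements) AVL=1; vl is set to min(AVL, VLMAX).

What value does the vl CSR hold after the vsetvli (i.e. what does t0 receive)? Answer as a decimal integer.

VLMAX = (256 × 1/4) / 8 = 8 lanes
vl ← min(1, 8) = 1

vl = 1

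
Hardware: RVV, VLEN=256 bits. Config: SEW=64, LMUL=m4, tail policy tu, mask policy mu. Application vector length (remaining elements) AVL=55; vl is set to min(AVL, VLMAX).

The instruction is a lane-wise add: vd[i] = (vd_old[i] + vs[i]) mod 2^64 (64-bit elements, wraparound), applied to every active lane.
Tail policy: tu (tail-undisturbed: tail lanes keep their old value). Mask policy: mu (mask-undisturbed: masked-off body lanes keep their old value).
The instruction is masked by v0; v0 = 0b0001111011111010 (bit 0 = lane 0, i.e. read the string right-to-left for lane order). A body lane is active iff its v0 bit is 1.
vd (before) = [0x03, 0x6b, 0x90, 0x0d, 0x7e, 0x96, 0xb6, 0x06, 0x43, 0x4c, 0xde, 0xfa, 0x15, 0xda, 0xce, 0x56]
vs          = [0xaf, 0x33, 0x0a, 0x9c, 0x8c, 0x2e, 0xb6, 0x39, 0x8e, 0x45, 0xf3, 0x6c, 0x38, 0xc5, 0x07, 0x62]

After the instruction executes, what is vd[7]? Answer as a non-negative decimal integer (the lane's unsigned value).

VLMAX = VLEN×LMUL/SEW = 256×4/64 = 16
vl = min(AVL, VLMAX) = min(55, 16) = 16
[0] mask-off/keep = 0x03
[1] add(0x6b,0x33) = 0x9e
[2] mask-off/keep = 0x90
[3] add(0x0d,0x9c) = 0xa9
[4] add(0x7e,0x8c) = 0x10a
[5] add(0x96,0x2e) = 0xc4
[6] add(0xb6,0xb6) = 0x16c
[7] add(0x06,0x39) = 0x3f
[8] mask-off/keep = 0x43
[9] add(0x4c,0x45) = 0x91
[10] add(0xde,0xf3) = 0x1d1
[11] add(0xfa,0x6c) = 0x166
[12] add(0x15,0x38) = 0x4d
[13] mask-off/keep = 0xda
[14] mask-off/keep = 0xce
[15] mask-off/keep = 0x56

vd[7] = 63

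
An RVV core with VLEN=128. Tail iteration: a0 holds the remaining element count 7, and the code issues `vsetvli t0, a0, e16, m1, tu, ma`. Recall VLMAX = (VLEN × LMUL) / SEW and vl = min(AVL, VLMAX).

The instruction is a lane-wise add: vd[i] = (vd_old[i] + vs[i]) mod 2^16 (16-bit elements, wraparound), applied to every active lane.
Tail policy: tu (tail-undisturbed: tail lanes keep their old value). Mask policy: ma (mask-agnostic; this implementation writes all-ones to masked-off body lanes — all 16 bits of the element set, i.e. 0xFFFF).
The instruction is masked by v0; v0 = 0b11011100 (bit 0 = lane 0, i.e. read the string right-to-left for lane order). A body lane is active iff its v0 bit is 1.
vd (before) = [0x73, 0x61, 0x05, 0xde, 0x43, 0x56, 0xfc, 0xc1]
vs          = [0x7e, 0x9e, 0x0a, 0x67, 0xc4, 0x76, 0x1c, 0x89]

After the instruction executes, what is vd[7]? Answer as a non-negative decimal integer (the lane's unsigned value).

vd[7] = 193

VLMAX = VLEN×LMUL/SEW = 128×1/16 = 8
AVL=7 ≤ VLMAX=8, so vl = 7
  i=0: mask-off/ones → 65535
  i=1: mask-off/ones → 65535
  i=2: add(0x05,0x0a) → 15
  i=3: add(0xde,0x67) → 325
  i=4: add(0x43,0xc4) → 263
  i=5: mask-off/ones → 65535
  i=6: add(0xfc,0x1c) → 280
  i=7: tail/keep → 193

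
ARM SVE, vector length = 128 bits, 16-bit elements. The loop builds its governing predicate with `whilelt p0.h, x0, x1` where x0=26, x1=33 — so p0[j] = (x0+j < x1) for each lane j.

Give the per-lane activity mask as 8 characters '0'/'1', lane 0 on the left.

lane count: 128 div 16 = 8
p0[j] = (26+j < 33); true for j=0..6 → 7 lanes set
bits (lane 0 leftmost): 11111110

predicate = 11111110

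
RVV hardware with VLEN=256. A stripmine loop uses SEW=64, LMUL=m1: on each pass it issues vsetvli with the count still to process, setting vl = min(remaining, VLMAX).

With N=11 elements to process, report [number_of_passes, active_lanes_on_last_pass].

lanes per group: 256·1/64 = 4
iterations = ceil(11/4) = 3; final-pass vl = 3

[iterations, last_vl] = [3, 3]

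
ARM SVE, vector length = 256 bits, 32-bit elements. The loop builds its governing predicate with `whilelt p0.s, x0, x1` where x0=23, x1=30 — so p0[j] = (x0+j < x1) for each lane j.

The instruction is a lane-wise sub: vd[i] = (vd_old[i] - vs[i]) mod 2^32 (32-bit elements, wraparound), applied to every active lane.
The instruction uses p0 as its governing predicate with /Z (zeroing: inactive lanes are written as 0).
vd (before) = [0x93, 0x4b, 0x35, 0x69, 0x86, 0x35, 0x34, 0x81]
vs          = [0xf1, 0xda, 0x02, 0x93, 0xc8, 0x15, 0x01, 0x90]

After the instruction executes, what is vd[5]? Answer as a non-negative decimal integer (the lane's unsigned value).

vd[5] = 32

register lanes = 256/32 = 8
active while 23+j < 30, i.e. j ∈ [0,7) capped at 8 ⇒ 7
lane  0: sub(0x93,0xf1) ⇒ 0xffffffa2
lane  1: sub(0x4b,0xda) ⇒ 0xffffff71
lane  2: sub(0x35,0x02) ⇒ 0x33
lane  3: sub(0x69,0x93) ⇒ 0xffffffd6
lane  4: sub(0x86,0xc8) ⇒ 0xffffffbe
lane  5: sub(0x35,0x15) ⇒ 0x20
lane  6: sub(0x34,0x01) ⇒ 0x33
lane  7: tail/zero ⇒ 0x00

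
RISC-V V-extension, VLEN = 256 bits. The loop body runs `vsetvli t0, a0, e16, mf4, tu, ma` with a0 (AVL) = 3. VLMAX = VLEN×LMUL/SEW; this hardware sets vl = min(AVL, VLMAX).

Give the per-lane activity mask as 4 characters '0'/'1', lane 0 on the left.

predicate = 1110

lanes per group: 256·1/4/16 = 4
vl = min(AVL, VLMAX) = min(3, 4) = 3
bits (lane 0 leftmost): 1110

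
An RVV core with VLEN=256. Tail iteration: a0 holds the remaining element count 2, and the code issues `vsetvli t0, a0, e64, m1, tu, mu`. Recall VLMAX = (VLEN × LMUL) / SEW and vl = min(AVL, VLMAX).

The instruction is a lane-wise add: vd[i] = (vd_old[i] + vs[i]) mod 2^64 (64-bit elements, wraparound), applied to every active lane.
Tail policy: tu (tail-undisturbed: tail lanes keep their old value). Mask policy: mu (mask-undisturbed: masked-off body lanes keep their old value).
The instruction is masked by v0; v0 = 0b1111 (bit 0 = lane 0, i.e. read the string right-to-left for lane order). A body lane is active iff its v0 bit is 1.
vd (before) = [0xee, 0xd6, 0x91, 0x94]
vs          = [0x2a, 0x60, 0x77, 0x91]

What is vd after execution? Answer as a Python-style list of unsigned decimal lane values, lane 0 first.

lanes per group: 256·1/64 = 4
vl = min(AVL, VLMAX) = min(2, 4) = 2
lane  0: add(0xee,0x2a) ⇒ 0x118
lane  1: add(0xd6,0x60) ⇒ 0x136
lane  2: tail/keep ⇒ 0x91
lane  3: tail/keep ⇒ 0x94

vd = [280, 310, 145, 148]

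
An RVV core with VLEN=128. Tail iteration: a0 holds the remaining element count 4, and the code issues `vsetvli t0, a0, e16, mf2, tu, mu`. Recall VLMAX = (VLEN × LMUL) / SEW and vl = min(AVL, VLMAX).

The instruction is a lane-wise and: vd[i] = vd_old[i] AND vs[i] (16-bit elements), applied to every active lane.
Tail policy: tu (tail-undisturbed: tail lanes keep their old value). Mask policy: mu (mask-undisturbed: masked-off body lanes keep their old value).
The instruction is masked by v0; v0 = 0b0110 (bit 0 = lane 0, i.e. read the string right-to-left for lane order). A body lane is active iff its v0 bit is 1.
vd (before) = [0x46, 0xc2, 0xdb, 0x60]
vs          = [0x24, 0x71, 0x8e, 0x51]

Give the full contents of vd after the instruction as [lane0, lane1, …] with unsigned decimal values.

vd = [70, 64, 138, 96]

VLMAX = VLEN×LMUL/SEW = 128×1/2/16 = 4
vl ← min(4, 4) = 4
[0] mask-off/keep = 0x46
[1] and(0xc2,0x71) = 0x40
[2] and(0xdb,0x8e) = 0x8a
[3] mask-off/keep = 0x60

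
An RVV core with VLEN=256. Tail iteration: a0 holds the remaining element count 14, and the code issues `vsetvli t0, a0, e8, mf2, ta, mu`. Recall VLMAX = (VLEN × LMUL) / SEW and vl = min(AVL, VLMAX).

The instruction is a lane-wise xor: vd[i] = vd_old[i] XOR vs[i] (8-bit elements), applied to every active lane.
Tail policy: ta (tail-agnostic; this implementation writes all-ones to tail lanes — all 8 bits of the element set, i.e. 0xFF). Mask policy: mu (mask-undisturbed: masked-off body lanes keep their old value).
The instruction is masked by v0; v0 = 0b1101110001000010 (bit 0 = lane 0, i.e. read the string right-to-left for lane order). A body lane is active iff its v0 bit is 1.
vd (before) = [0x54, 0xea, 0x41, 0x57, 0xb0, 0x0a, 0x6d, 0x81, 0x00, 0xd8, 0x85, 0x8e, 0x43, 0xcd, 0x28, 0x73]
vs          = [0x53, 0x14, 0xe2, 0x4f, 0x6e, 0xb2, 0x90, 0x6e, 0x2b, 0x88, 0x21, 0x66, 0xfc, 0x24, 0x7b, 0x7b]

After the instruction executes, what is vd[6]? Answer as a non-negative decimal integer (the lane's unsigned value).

vd[6] = 253

VLMAX = (256 × 1/2) / 8 = 16 lanes
vl ← min(14, 16) = 14
[0] mask-off/keep = 0x54
[1] xor(0xea,0x14) = 0xfe
[2] mask-off/keep = 0x41
[3] mask-off/keep = 0x57
[4] mask-off/keep = 0xb0
[5] mask-off/keep = 0x0a
[6] xor(0x6d,0x90) = 0xfd
[7] mask-off/keep = 0x81
[8] mask-off/keep = 0x00
[9] mask-off/keep = 0xd8
[10] xor(0x85,0x21) = 0xa4
[11] xor(0x8e,0x66) = 0xe8
[12] xor(0x43,0xfc) = 0xbf
[13] mask-off/keep = 0xcd
[14] tail/ones = 0xff
[15] tail/ones = 0xff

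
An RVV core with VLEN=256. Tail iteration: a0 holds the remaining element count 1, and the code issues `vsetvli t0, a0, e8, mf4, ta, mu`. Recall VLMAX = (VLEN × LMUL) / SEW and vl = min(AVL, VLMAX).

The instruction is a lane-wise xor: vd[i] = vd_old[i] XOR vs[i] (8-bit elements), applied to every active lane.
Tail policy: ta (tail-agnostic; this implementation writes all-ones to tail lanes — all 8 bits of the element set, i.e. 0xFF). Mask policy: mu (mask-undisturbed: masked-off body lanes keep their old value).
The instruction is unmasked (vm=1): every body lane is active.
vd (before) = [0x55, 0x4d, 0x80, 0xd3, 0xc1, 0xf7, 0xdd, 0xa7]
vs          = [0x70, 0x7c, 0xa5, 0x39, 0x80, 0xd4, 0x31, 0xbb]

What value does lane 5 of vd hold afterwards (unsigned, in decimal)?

vd[5] = 255

VLMAX = (256 × 1/4) / 8 = 8 lanes
AVL=1 ≤ VLMAX=8, so vl = 1
[0] xor(0x55,0x70) = 0x25
[1] tail/ones = 0xff
[2] tail/ones = 0xff
[3] tail/ones = 0xff
[4] tail/ones = 0xff
[5] tail/ones = 0xff
[6] tail/ones = 0xff
[7] tail/ones = 0xff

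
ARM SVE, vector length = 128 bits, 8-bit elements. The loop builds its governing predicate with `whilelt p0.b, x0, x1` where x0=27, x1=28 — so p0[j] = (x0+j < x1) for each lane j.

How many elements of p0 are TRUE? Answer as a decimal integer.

vl = 1

lane count: 128 div 8 = 16
whilelt: lane j active iff 27+j < 28 → j < 1 → 1 active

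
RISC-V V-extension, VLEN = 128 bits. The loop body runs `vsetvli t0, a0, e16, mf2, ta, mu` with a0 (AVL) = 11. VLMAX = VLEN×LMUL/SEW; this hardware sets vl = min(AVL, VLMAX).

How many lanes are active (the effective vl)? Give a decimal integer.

vl = 4

VLMAX = VLEN×LMUL/SEW = 128×1/2/16 = 4
vl ← min(11, 4) = 4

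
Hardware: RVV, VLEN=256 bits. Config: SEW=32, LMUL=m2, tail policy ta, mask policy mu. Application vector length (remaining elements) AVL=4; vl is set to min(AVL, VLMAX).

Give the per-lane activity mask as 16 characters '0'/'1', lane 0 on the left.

predicate = 1111000000000000

lanes per group: 256·2/32 = 16
vl = min(AVL, VLMAX) = min(4, 16) = 4
bits (lane 0 leftmost): 1111000000000000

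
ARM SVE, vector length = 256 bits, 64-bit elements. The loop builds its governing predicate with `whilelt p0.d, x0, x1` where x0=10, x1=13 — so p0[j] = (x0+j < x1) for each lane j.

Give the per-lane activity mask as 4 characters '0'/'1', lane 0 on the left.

256-bit reg / 64-bit elem → 4 lanes
p0[j] = (10+j < 13); true for j=0..2 → 3 lanes set
bits (lane 0 leftmost): 1110

predicate = 1110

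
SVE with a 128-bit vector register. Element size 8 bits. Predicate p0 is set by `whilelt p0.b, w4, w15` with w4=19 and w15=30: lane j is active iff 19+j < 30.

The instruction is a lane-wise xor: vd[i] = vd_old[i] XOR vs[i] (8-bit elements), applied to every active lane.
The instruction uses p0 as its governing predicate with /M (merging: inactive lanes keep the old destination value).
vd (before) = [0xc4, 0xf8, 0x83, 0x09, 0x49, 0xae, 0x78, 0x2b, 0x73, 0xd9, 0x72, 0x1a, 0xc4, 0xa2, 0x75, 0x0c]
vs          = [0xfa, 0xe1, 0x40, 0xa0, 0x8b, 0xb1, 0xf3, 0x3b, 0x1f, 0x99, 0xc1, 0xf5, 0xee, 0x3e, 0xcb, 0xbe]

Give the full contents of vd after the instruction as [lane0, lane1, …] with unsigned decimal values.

vd = [62, 25, 195, 169, 194, 31, 139, 16, 108, 64, 179, 26, 196, 162, 117, 12]

lane count: 128 div 8 = 16
whilelt: lane j active iff 19+j < 30 → j < 11 → 11 active
lane  0: xor(0xc4,0xfa) ⇒ 0x3e
lane  1: xor(0xf8,0xe1) ⇒ 0x19
lane  2: xor(0x83,0x40) ⇒ 0xc3
lane  3: xor(0x09,0xa0) ⇒ 0xa9
lane  4: xor(0x49,0x8b) ⇒ 0xc2
lane  5: xor(0xae,0xb1) ⇒ 0x1f
lane  6: xor(0x78,0xf3) ⇒ 0x8b
lane  7: xor(0x2b,0x3b) ⇒ 0x10
lane  8: xor(0x73,0x1f) ⇒ 0x6c
lane  9: xor(0xd9,0x99) ⇒ 0x40
lane 10: xor(0x72,0xc1) ⇒ 0xb3
lane 11: tail/keep ⇒ 0x1a
lane 12: tail/keep ⇒ 0xc4
lane 13: tail/keep ⇒ 0xa2
lane 14: tail/keep ⇒ 0x75
lane 15: tail/keep ⇒ 0x0c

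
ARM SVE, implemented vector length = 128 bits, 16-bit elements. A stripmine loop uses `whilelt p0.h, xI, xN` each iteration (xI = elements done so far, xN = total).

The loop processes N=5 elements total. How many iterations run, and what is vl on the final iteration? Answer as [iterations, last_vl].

[iterations, last_vl] = [1, 5]

128-bit reg / 16-bit elem → 8 lanes
5 elements at 8/iter → 1 passes, remainder 5 on the last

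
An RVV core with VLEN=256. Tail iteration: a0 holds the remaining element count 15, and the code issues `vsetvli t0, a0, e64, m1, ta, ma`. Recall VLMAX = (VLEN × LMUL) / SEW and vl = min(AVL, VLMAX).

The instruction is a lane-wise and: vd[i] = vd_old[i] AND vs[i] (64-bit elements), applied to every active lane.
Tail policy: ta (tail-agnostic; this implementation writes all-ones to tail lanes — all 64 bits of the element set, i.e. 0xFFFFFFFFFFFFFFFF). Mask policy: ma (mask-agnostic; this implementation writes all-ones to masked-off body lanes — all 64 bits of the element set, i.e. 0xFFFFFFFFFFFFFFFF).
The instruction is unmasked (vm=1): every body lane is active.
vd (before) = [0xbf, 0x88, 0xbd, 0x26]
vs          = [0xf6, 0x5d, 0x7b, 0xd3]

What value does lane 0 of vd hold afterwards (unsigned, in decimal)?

VLMAX = VLEN×LMUL/SEW = 256×1/64 = 4
AVL=15 > VLMAX=4, so vl = 4
lane  0: and(0xbf,0xf6) ⇒ 0xb6
lane  1: and(0x88,0x5d) ⇒ 0x08
lane  2: and(0xbd,0x7b) ⇒ 0x39
lane  3: and(0x26,0xd3) ⇒ 0x02

vd[0] = 182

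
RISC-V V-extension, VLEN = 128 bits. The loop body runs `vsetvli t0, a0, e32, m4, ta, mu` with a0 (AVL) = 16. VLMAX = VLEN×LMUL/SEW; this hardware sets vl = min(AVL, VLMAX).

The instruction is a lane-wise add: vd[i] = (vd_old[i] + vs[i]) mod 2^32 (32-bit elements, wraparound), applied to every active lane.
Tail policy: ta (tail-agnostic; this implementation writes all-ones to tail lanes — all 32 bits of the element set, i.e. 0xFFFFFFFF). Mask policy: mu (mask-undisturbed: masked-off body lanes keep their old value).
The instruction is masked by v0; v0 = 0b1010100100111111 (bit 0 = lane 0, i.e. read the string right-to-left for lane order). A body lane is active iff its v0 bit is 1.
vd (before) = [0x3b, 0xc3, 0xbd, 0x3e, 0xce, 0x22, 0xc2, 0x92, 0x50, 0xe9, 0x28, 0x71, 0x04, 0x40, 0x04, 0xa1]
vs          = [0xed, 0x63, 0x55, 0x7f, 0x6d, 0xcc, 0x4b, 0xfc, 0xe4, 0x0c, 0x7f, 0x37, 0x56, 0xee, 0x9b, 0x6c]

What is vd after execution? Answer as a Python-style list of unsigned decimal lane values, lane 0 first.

lanes per group: 128·4/32 = 16
vl = min(AVL, VLMAX) = min(16, 16) = 16
vd[0] add(0x3b,0xed) -> 0x128
vd[1] add(0xc3,0x63) -> 0x126
vd[2] add(0xbd,0x55) -> 0x112
vd[3] add(0x3e,0x7f) -> 0xbd
vd[4] add(0xce,0x6d) -> 0x13b
vd[5] add(0x22,0xcc) -> 0xee
vd[6] mask-off/keep -> 0xc2
vd[7] mask-off/keep -> 0x92
vd[8] add(0x50,0xe4) -> 0x134
vd[9] mask-off/keep -> 0xe9
vd[10] mask-off/keep -> 0x28
vd[11] add(0x71,0x37) -> 0xa8
vd[12] mask-off/keep -> 0x04
vd[13] add(0x40,0xee) -> 0x12e
vd[14] mask-off/keep -> 0x04
vd[15] add(0xa1,0x6c) -> 0x10d

vd = [296, 294, 274, 189, 315, 238, 194, 146, 308, 233, 40, 168, 4, 302, 4, 269]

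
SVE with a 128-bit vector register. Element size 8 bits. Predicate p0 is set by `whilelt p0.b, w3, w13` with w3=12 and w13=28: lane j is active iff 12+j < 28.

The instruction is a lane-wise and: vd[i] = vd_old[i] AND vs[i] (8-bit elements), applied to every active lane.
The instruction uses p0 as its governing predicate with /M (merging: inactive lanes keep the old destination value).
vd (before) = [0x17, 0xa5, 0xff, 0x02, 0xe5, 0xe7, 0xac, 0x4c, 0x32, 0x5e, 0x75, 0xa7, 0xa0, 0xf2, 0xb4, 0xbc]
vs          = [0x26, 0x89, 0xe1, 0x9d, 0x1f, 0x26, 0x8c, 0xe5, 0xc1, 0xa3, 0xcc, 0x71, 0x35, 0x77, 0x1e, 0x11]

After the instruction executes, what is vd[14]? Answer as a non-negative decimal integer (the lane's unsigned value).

vd[14] = 20

lane count: 128 div 8 = 16
active while 12+j < 28, i.e. j ∈ [0,16) capped at 16 ⇒ 16
vd[0] and(0x17,0x26) -> 0x06
vd[1] and(0xa5,0x89) -> 0x81
vd[2] and(0xff,0xe1) -> 0xe1
vd[3] and(0x02,0x9d) -> 0x00
vd[4] and(0xe5,0x1f) -> 0x05
vd[5] and(0xe7,0x26) -> 0x26
vd[6] and(0xac,0x8c) -> 0x8c
vd[7] and(0x4c,0xe5) -> 0x44
vd[8] and(0x32,0xc1) -> 0x00
vd[9] and(0x5e,0xa3) -> 0x02
vd[10] and(0x75,0xcc) -> 0x44
vd[11] and(0xa7,0x71) -> 0x21
vd[12] and(0xa0,0x35) -> 0x20
vd[13] and(0xf2,0x77) -> 0x72
vd[14] and(0xb4,0x1e) -> 0x14
vd[15] and(0xbc,0x11) -> 0x10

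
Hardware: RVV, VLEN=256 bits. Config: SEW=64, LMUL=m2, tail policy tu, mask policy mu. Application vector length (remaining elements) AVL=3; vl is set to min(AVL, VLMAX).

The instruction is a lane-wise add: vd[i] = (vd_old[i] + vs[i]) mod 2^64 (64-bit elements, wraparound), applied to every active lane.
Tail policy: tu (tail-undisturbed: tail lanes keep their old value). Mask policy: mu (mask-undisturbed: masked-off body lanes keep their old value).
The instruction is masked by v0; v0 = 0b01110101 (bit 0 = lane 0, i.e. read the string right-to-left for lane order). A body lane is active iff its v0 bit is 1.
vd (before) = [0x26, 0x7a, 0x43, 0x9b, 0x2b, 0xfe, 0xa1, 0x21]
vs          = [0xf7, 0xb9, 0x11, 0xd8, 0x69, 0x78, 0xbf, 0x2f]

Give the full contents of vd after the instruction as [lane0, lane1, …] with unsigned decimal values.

VLMAX = VLEN×LMUL/SEW = 256×2/64 = 8
vl ← min(3, 8) = 3
  i=0: add(0x26,0xf7) → 285
  i=1: mask-off/keep → 122
  i=2: add(0x43,0x11) → 84
  i=3: tail/keep → 155
  i=4: tail/keep → 43
  i=5: tail/keep → 254
  i=6: tail/keep → 161
  i=7: tail/keep → 33

vd = [285, 122, 84, 155, 43, 254, 161, 33]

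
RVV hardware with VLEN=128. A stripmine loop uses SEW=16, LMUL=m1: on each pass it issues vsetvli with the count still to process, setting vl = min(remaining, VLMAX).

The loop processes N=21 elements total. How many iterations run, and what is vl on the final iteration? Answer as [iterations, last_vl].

[iterations, last_vl] = [3, 5]

VLMAX = (128 × 1) / 16 = 8 lanes
21 elements at 8/iter → 3 passes, remainder 5 on the last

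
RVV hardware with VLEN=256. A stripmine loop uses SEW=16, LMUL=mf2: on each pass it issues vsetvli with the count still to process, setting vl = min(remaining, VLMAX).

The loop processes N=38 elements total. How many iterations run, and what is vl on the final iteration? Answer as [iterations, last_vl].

[iterations, last_vl] = [5, 6]

lanes per group: 256·1/2/16 = 8
38 elements at 8/iter → 5 passes, remainder 6 on the last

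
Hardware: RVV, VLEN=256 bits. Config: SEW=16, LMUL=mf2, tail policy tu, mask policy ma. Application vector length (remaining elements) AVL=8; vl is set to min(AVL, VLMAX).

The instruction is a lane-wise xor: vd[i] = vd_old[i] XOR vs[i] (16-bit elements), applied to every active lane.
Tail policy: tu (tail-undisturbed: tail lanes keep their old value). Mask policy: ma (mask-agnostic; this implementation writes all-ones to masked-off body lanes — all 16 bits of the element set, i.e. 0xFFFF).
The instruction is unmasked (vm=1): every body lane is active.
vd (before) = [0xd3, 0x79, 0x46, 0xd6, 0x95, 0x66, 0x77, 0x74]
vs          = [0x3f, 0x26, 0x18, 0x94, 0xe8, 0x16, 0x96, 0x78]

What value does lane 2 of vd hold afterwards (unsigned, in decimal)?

vd[2] = 94

VLMAX = VLEN×LMUL/SEW = 256×1/2/16 = 8
vl ← min(8, 8) = 8
  i=0: xor(0xd3,0x3f) → 236
  i=1: xor(0x79,0x26) → 95
  i=2: xor(0x46,0x18) → 94
  i=3: xor(0xd6,0x94) → 66
  i=4: xor(0x95,0xe8) → 125
  i=5: xor(0x66,0x16) → 112
  i=6: xor(0x77,0x96) → 225
  i=7: xor(0x74,0x78) → 12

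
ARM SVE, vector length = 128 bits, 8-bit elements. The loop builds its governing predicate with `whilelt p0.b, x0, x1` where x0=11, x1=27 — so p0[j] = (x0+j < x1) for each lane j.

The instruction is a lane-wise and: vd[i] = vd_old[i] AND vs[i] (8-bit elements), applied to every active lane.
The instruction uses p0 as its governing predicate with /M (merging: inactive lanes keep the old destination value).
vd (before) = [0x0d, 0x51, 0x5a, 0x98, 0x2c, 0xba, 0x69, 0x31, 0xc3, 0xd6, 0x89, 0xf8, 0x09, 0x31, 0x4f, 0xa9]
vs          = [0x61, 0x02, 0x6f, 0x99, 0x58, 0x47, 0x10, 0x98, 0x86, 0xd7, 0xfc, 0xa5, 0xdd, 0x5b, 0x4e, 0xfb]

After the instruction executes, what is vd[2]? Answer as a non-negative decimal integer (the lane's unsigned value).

lane count: 128 div 8 = 16
active while 11+j < 27, i.e. j ∈ [0,16) capped at 16 ⇒ 16
  i=0: and(0x0d,0x61) → 1
  i=1: and(0x51,0x02) → 0
  i=2: and(0x5a,0x6f) → 74
  i=3: and(0x98,0x99) → 152
  i=4: and(0x2c,0x58) → 8
  i=5: and(0xba,0x47) → 2
  i=6: and(0x69,0x10) → 0
  i=7: and(0x31,0x98) → 16
  i=8: and(0xc3,0x86) → 130
  i=9: and(0xd6,0xd7) → 214
  i=10: and(0x89,0xfc) → 136
  i=11: and(0xf8,0xa5) → 160
  i=12: and(0x09,0xdd) → 9
  i=13: and(0x31,0x5b) → 17
  i=14: and(0x4f,0x4e) → 78
  i=15: and(0xa9,0xfb) → 169

vd[2] = 74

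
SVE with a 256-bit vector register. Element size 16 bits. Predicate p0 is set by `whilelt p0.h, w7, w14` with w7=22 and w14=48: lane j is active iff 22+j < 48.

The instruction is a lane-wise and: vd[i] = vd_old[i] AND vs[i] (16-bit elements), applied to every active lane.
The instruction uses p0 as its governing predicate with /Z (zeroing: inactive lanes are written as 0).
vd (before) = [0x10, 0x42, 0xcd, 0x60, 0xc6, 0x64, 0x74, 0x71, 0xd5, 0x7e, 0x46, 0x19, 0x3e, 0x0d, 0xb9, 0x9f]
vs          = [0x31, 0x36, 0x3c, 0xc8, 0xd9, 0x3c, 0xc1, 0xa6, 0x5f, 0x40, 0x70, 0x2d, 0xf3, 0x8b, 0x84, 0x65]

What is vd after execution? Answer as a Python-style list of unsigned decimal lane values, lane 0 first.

register lanes = 256/16 = 16
p0[j] = (22+j < 48); true for j=0..15 → 16 lanes set
lane  0: and(0x10,0x31) ⇒ 0x10
lane  1: and(0x42,0x36) ⇒ 0x02
lane  2: and(0xcd,0x3c) ⇒ 0x0c
lane  3: and(0x60,0xc8) ⇒ 0x40
lane  4: and(0xc6,0xd9) ⇒ 0xc0
lane  5: and(0x64,0x3c) ⇒ 0x24
lane  6: and(0x74,0xc1) ⇒ 0x40
lane  7: and(0x71,0xa6) ⇒ 0x20
lane  8: and(0xd5,0x5f) ⇒ 0x55
lane  9: and(0x7e,0x40) ⇒ 0x40
lane 10: and(0x46,0x70) ⇒ 0x40
lane 11: and(0x19,0x2d) ⇒ 0x09
lane 12: and(0x3e,0xf3) ⇒ 0x32
lane 13: and(0x0d,0x8b) ⇒ 0x09
lane 14: and(0xb9,0x84) ⇒ 0x80
lane 15: and(0x9f,0x65) ⇒ 0x05

vd = [16, 2, 12, 64, 192, 36, 64, 32, 85, 64, 64, 9, 50, 9, 128, 5]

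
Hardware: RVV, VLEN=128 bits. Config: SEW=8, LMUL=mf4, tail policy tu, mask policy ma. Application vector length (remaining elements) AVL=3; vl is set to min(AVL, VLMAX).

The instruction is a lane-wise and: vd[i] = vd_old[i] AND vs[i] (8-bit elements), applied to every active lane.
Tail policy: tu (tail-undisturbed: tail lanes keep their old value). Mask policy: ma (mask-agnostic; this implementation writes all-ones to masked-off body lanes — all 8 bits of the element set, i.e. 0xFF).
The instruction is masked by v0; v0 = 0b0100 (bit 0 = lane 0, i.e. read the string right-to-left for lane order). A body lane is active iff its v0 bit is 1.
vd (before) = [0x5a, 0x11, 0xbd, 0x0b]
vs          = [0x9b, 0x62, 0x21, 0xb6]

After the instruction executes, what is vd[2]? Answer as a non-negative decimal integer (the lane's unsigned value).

vd[2] = 33

lanes per group: 128·1/4/8 = 4
vl = min(AVL, VLMAX) = min(3, 4) = 3
vd[0] mask-off/ones -> 0xff
vd[1] mask-off/ones -> 0xff
vd[2] and(0xbd,0x21) -> 0x21
vd[3] tail/keep -> 0x0b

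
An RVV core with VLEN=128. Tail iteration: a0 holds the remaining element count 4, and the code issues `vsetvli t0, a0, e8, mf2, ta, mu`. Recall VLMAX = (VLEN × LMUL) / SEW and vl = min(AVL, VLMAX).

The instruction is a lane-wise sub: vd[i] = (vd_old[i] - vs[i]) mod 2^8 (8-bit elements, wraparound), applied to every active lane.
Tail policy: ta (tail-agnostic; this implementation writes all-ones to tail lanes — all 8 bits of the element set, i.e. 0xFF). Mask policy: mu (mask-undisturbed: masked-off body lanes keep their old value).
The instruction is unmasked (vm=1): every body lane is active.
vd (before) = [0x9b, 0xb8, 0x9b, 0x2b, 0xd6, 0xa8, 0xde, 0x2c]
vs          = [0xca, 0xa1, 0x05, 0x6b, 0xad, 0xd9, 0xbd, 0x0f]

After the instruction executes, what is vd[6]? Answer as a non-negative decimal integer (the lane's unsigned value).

VLMAX = (128 × 1/2) / 8 = 8 lanes
vl ← min(4, 8) = 4
vd[0] sub(0x9b,0xca) -> 0xd1
vd[1] sub(0xb8,0xa1) -> 0x17
vd[2] sub(0x9b,0x05) -> 0x96
vd[3] sub(0x2b,0x6b) -> 0xc0
vd[4] tail/ones -> 0xff
vd[5] tail/ones -> 0xff
vd[6] tail/ones -> 0xff
vd[7] tail/ones -> 0xff

vd[6] = 255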